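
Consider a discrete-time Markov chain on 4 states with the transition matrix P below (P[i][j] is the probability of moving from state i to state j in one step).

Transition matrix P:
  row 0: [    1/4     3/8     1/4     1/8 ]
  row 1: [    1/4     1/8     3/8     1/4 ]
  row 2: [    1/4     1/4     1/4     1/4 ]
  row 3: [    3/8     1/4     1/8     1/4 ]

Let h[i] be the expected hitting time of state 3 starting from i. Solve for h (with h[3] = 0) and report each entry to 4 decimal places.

First-step conditioning: h[3] = 0; for i ≠ 3, h[i] = 1 + Σ_k P[i][k]·h[k].
  h[0] = 1 + 1/4·h[0] + 3/8·h[1] + 1/4·h[2]
  h[1] = 1 + 1/4·h[0] + 1/8·h[1] + 3/8·h[2]
  h[2] = 1 + 1/4·h[0] + 1/4·h[1] + 1/4·h[2]
Solving the 3×3 linear system over states ≠ 3 gives exactly h = [36/7, 32/7, 32/7, 0] (h[3] = 0 is the target).

h = [5.1429, 4.5714, 4.5714, 0.0000]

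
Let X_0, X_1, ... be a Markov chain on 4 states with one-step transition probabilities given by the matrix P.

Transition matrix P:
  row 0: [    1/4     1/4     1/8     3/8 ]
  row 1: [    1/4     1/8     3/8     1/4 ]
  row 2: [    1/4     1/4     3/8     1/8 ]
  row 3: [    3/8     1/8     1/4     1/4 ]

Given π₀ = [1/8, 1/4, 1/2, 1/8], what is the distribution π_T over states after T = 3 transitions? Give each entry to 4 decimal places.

π = [0.2803, 0.1948, 0.2759, 0.2490]

t=0: π = [0.1250, 0.2500, 0.5000, 0.1250]
t=1: π = [0.2656, 0.2031, 0.3281, 0.2031]
t=2: π = [0.2754, 0.1992, 0.2832, 0.2422]
t=3: π = [0.2803, 0.1948, 0.2759, 0.2490]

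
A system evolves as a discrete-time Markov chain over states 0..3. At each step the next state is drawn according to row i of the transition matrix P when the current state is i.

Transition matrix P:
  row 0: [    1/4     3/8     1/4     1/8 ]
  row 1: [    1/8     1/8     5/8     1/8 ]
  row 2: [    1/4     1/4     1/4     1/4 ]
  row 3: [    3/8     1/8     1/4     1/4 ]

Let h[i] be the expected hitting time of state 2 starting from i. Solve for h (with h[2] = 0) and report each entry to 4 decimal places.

First-step conditioning: h[2] = 0; for i ≠ 2, h[i] = 1 + Σ_k P[i][k]·h[k].
  h[0] = 1 + 1/4·h[0] + 3/8·h[1] + 1/8·h[3]
  h[1] = 1 + 1/8·h[0] + 1/8·h[1] + 1/8·h[3]
  h[3] = 1 + 3/8·h[0] + 1/8·h[1] + 1/4·h[3]
Solving the 3×3 linear system over states ≠ 2 gives exactly h = [560/197, 392/197, 0, 608/197] (h[2] = 0 is the target).

h = [2.8426, 1.9898, 0.0000, 3.0863]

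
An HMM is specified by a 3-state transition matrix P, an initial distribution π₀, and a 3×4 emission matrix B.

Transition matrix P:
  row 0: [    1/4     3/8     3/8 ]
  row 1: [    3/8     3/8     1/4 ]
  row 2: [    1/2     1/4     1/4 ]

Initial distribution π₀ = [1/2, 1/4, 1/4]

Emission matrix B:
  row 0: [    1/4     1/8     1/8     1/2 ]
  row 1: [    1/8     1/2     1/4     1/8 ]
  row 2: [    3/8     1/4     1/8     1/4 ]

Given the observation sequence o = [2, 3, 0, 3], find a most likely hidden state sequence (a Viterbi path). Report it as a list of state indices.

t=0: δ = [6.250e-02, 6.250e-02, 3.125e-02]  (obs o_0=2)
t=1: δ = [1.172e-02, 2.930e-03, 5.859e-03]  ψ = [1, 0, 0]  (obs o_1=3)
t=2: δ = [7.324e-04, 5.493e-04, 1.648e-03]  ψ = [0, 0, 0]  (obs o_2=0)
t=3: δ = [4.120e-04, 5.150e-05, 1.030e-04]  ψ = [2, 2, 2]  (obs o_3=3)
backtrack: best end state = 0; path = [1, 0, 2, 0]

path = [1, 0, 2, 0]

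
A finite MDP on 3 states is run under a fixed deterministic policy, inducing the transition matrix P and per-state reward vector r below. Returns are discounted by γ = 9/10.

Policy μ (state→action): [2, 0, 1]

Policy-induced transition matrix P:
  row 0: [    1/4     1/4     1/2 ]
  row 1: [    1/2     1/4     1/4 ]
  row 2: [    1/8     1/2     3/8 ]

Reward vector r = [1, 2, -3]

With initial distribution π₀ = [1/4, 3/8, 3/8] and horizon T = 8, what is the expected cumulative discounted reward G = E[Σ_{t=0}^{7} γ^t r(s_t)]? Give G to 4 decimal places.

G = -0.7138

t=0: π = [0.2500, 0.3750, 0.3750], E[r] = -0.1250, γ^t·E[r] = -0.125000, running G = -0.125000
t=1: π = [0.2969, 0.3438, 0.3594], E[r] = -0.0938, γ^t·E[r] = -0.084375, running G = -0.209375
t=2: π = [0.2910, 0.3398, 0.3691], E[r] = -0.1367, γ^t·E[r] = -0.110742, running G = -0.320117
t=3: π = [0.2888, 0.3423, 0.3689], E[r] = -0.1333, γ^t·E[r] = -0.097176, running G = -0.417293
t=4: π = [0.2895, 0.3422, 0.3683], E[r] = -0.1310, γ^t·E[r] = -0.085977, running G = -0.503270
t=5: π = [0.2895, 0.3421, 0.3684], E[r] = -0.1315, γ^t·E[r] = -0.077672, running G = -0.580943
t=6: π = [0.2895, 0.3421, 0.3684], E[r] = -0.1316, γ^t·E[r] = -0.069947, running G = -0.650889
t=7: π = [0.2895, 0.3421, 0.3684], E[r] = -0.1316, γ^t·E[r] = -0.062933, running G = -0.713822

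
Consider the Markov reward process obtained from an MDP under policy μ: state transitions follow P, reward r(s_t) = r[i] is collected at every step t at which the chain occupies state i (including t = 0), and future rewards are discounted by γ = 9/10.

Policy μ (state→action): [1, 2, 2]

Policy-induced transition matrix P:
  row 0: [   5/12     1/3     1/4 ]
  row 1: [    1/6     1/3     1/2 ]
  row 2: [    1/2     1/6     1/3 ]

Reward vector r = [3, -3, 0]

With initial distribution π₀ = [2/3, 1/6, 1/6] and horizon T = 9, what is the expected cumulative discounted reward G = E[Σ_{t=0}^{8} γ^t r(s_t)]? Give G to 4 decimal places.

G = 2.9669

t=0: π = [0.6667, 0.1667, 0.1667], E[r] = 1.5000, γ^t·E[r] = 1.500000, running G = 1.500000
t=1: π = [0.3889, 0.3056, 0.3056], E[r] = 0.2500, γ^t·E[r] = 0.225000, running G = 1.725000
t=2: π = [0.3657, 0.2824, 0.3519], E[r] = 0.2500, γ^t·E[r] = 0.202500, running G = 1.927500
t=3: π = [0.3754, 0.2747, 0.3499], E[r] = 0.3021, γ^t·E[r] = 0.220219, running G = 2.147719
t=4: π = [0.3772, 0.2750, 0.3478], E[r] = 0.3064, γ^t·E[r] = 0.201045, running G = 2.348763
t=5: π = [0.3769, 0.2754, 0.3477], E[r] = 0.3046, γ^t·E[r] = 0.179872, running G = 2.528635
t=6: π = [0.3768, 0.2754, 0.3478], E[r] = 0.3043, γ^t·E[r] = 0.161709, running G = 2.690344
t=7: π = [0.3768, 0.2754, 0.3478], E[r] = 0.3043, γ^t·E[r] = 0.145561, running G = 2.835905
t=8: π = [0.3768, 0.2754, 0.3478], E[r] = 0.3043, γ^t·E[r] = 0.131012, running G = 2.966917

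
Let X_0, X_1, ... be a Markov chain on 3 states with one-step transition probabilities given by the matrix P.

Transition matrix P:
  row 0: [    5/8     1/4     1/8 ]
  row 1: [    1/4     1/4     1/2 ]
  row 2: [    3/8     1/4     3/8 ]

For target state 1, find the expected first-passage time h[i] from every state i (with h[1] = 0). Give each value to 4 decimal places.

h = [4.0000, 0.0000, 4.0000]

First-step conditioning: h[1] = 0; for i ≠ 1, h[i] = 1 + Σ_k P[i][k]·h[k].
  h[0] = 1 + 5/8·h[0] + 1/8·h[2]
  h[2] = 1 + 3/8·h[0] + 3/8·h[2]
Solving the 2×2 linear system over states ≠ 1 gives exactly h = [4, 0, 4] (h[1] = 0 is the target).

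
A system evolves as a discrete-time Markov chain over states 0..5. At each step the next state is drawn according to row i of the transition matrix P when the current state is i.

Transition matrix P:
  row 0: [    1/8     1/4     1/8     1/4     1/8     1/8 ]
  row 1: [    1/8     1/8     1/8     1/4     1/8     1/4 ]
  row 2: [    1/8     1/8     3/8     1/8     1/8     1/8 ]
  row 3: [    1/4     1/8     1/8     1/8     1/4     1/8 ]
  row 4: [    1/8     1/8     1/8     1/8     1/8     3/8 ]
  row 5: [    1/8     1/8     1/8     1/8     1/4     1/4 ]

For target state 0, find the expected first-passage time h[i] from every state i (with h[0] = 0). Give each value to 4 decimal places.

h = [0.0000, 6.9041, 7.0137, 6.1370, 7.0137, 7.0137]

First-step conditioning: h[0] = 0; for i ≠ 0, h[i] = 1 + Σ_k P[i][k]·h[k].
  h[1] = 1 + 1/8·h[1] + 1/8·h[2] + 1/4·h[3] + 1/8·h[4] + 1/4·h[5]
  h[2] = 1 + 1/8·h[1] + 3/8·h[2] + 1/8·h[3] + 1/8·h[4] + 1/8·h[5]
  h[3] = 1 + 1/8·h[1] + 1/8·h[2] + 1/8·h[3] + 1/4·h[4] + 1/8·h[5]
  h[4] = 1 + 1/8·h[1] + 1/8·h[2] + 1/8·h[3] + 1/8·h[4] + 3/8·h[5]
  h[5] = 1 + 1/8·h[1] + 1/8·h[2] + 1/8·h[3] + 1/4·h[4] + 1/4·h[5]
Solving the 5×5 linear system over states ≠ 0 gives exactly h = [0, 504/73, 512/73, 448/73, 512/73, 512/73] (h[0] = 0 is the target).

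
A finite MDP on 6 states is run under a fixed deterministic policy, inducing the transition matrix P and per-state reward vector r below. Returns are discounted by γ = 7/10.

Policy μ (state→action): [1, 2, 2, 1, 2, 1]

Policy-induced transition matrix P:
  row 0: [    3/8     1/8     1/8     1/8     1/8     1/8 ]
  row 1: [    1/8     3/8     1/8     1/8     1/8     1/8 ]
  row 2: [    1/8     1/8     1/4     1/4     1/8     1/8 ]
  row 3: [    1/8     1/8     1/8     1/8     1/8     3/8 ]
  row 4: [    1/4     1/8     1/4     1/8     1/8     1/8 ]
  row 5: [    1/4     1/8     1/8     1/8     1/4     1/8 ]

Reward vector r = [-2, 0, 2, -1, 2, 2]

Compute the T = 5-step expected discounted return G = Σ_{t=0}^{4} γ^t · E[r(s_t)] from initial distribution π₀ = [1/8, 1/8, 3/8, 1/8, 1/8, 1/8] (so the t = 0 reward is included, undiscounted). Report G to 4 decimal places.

G = 1.5736

t=0: π = [0.1250, 0.1250, 0.3750, 0.1250, 0.1250, 0.1250], E[r] = 0.8750, γ^t·E[r] = 0.875000, running G = 0.875000
t=1: π = [0.1875, 0.1563, 0.1875, 0.1719, 0.1406, 0.1563], E[r] = 0.4219, γ^t·E[r] = 0.295313, running G = 1.170313
t=2: π = [0.2090, 0.1641, 0.1660, 0.1484, 0.1445, 0.1680], E[r] = 0.3906, γ^t·E[r] = 0.191406, running G = 1.361719
t=3: π = [0.2163, 0.1660, 0.1638, 0.1458, 0.1460, 0.1621], E[r] = 0.3655, γ^t·E[r] = 0.125359, running G = 1.487078
t=4: π = [0.2176, 0.1665, 0.1637, 0.1455, 0.1453, 0.1614], E[r] = 0.3602, γ^t·E[r] = 0.086484, running G = 1.573562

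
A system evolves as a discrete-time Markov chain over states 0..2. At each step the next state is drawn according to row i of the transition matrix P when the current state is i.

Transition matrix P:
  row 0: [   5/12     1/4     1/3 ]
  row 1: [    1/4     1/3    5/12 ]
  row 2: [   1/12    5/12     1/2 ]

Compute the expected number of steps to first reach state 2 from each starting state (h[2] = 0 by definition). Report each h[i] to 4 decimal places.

h = [2.8085, 2.5532, 0.0000]

First-step conditioning: h[2] = 0; for i ≠ 2, h[i] = 1 + Σ_k P[i][k]·h[k].
  h[0] = 1 + 5/12·h[0] + 1/4·h[1]
  h[1] = 1 + 1/4·h[0] + 1/3·h[1]
Solving the 2×2 linear system over states ≠ 2 gives exactly h = [132/47, 120/47, 0] (h[2] = 0 is the target).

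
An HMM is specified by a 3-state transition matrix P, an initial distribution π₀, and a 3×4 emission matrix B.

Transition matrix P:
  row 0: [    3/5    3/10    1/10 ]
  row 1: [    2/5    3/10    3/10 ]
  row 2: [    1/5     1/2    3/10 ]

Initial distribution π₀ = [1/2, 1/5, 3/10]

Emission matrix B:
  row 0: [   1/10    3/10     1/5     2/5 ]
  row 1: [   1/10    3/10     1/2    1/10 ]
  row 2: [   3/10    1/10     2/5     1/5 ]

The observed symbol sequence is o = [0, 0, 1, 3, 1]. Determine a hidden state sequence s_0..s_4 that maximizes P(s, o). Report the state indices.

t=0: δ = [5.000e-02, 2.000e-02, 9.000e-02]  (obs o_0=0)
t=1: δ = [3.000e-03, 4.500e-03, 8.100e-03]  ψ = [0, 2, 2]  (obs o_1=0)
t=2: δ = [5.400e-04, 1.215e-03, 2.430e-04]  ψ = [0, 2, 2]  (obs o_2=1)
t=3: δ = [1.944e-04, 3.645e-05, 7.290e-05]  ψ = [1, 1, 1]  (obs o_3=3)
t=4: δ = [3.499e-05, 1.750e-05, 2.187e-06]  ψ = [0, 0, 2]  (obs o_4=1)
backtrack: best end state = 0; path = [2, 2, 1, 0, 0]

path = [2, 2, 1, 0, 0]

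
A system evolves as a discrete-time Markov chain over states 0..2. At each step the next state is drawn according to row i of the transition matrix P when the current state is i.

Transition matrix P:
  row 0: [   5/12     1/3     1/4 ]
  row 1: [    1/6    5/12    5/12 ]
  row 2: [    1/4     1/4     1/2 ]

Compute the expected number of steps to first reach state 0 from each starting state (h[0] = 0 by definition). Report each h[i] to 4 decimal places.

First-step conditioning: h[0] = 0; for i ≠ 0, h[i] = 1 + Σ_k P[i][k]·h[k].
  h[1] = 1 + 5/12·h[1] + 5/12·h[2]
  h[2] = 1 + 1/4·h[1] + 1/2·h[2]
Solving the 2×2 linear system over states ≠ 0 gives exactly h = [0, 44/9, 40/9] (h[0] = 0 is the target).

h = [0.0000, 4.8889, 4.4444]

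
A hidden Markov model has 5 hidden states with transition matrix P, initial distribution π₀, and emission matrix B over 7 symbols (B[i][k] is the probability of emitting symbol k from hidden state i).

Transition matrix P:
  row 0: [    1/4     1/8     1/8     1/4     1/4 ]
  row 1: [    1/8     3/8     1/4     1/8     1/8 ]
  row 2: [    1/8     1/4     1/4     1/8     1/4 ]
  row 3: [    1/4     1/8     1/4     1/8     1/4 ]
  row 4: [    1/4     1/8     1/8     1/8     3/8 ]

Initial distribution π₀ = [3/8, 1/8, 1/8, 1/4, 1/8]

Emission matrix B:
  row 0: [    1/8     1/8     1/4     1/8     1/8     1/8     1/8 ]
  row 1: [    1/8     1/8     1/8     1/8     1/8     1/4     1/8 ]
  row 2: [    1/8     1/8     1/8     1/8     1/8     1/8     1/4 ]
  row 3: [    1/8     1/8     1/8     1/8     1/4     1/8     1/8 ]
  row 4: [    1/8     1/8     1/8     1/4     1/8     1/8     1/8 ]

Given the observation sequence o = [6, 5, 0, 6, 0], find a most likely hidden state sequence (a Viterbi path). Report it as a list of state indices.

t=0: δ = [4.688e-02, 1.562e-02, 3.125e-02, 3.125e-02, 1.562e-02]  (obs o_0=6)
t=1: δ = [1.465e-03, 1.953e-03, 9.766e-04, 1.465e-03, 1.465e-03]  ψ = [0, 2, 2, 0, 0]  (obs o_1=5)
t=2: δ = [4.578e-05, 9.155e-05, 6.104e-05, 4.578e-05, 6.866e-05]  ψ = [0, 1, 1, 0, 4]  (obs o_2=0)
t=3: δ = [2.146e-06, 4.292e-06, 5.722e-06, 1.431e-06, 3.219e-06]  ψ = [4, 1, 1, 0, 4]  (obs o_3=6)
t=4: δ = [1.006e-07, 2.012e-07, 1.788e-07, 8.941e-08, 1.788e-07]  ψ = [4, 1, 2, 2, 2]  (obs o_4=0)
backtrack: best end state = 1; path = [2, 1, 1, 1, 1]

path = [2, 1, 1, 1, 1]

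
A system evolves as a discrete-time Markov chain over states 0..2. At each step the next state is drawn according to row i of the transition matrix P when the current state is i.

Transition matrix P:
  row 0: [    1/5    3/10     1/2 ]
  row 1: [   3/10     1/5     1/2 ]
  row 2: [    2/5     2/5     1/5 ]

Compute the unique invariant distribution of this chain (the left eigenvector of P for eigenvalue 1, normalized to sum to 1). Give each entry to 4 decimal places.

Balance equations π_j = Σ_i π_i·P[i][j]:
  π_0 = 1/5·π_0 + 3/10·π_1 + 2/5·π_2
  π_1 = 3/10·π_0 + 1/5·π_1 + 2/5·π_2
  normalize: π_0 + π_1 + π_2 = 1
Solving the linear system gives exactly π = [4/13, 4/13, 5/13].

π = [0.3077, 0.3077, 0.3846]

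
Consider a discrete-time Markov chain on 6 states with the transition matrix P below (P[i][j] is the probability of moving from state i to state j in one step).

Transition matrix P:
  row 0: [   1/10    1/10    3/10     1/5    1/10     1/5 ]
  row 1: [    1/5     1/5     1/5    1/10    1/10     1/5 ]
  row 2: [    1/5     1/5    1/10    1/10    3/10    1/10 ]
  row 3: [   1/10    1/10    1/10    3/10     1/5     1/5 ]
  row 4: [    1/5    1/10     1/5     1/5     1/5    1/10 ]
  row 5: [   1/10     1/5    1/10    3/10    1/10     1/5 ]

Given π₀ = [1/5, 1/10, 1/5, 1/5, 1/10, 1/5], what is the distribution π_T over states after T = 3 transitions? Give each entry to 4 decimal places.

π = [0.1478, 0.1475, 0.1614, 0.2066, 0.1697, 0.1670]

t=0: π = [0.2000, 0.1000, 0.2000, 0.2000, 0.1000, 0.2000]
t=1: π = [0.1400, 0.1500, 0.1600, 0.2100, 0.1700, 0.1700]
t=2: π = [0.1480, 0.1480, 0.1600, 0.2070, 0.1700, 0.1670]
t=3: π = [0.1478, 0.1475, 0.1614, 0.2066, 0.1697, 0.1670]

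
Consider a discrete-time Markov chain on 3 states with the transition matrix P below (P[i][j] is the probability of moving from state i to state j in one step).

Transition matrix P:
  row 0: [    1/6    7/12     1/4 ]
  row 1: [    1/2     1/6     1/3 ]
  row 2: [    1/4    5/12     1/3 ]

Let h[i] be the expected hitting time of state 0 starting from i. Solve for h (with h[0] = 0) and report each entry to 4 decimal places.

h = [0.0000, 2.4000, 3.0000]

First-step conditioning: h[0] = 0; for i ≠ 0, h[i] = 1 + Σ_k P[i][k]·h[k].
  h[1] = 1 + 1/6·h[1] + 1/3·h[2]
  h[2] = 1 + 5/12·h[1] + 1/3·h[2]
Solving the 2×2 linear system over states ≠ 0 gives exactly h = [0, 12/5, 3] (h[0] = 0 is the target).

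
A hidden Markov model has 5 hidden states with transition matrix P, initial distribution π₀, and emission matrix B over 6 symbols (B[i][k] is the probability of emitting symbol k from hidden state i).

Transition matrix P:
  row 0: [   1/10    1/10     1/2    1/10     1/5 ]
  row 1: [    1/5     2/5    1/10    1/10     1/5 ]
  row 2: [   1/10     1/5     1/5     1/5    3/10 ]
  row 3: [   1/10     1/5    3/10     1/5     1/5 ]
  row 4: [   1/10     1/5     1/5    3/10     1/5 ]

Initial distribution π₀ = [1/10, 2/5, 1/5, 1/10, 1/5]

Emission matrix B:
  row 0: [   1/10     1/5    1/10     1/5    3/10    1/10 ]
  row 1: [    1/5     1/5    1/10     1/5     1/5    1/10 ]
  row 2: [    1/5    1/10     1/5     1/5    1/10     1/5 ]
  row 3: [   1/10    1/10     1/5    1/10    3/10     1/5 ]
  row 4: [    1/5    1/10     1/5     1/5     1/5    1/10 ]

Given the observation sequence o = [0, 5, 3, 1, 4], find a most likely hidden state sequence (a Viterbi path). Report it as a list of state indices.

t=0: δ = [1.000e-02, 8.000e-02, 4.000e-02, 1.000e-02, 4.000e-02]  (obs o_0=0)
t=1: δ = [1.600e-03, 3.200e-03, 1.600e-03, 2.400e-03, 1.600e-03]  ψ = [1, 1, 1, 4, 1]  (obs o_1=5)
t=2: δ = [1.280e-04, 2.560e-04, 1.600e-04, 4.800e-05, 1.280e-04]  ψ = [1, 1, 0, 3, 1]  (obs o_2=3)
t=3: δ = [1.024e-05, 2.048e-05, 6.400e-06, 3.840e-06, 5.120e-06]  ψ = [1, 1, 0, 4, 1]  (obs o_3=1)
t=4: δ = [1.229e-06, 1.638e-06, 5.120e-07, 6.144e-07, 8.192e-07]  ψ = [1, 1, 0, 1, 1]  (obs o_4=4)
backtrack: best end state = 1; path = [1, 1, 1, 1, 1]

path = [1, 1, 1, 1, 1]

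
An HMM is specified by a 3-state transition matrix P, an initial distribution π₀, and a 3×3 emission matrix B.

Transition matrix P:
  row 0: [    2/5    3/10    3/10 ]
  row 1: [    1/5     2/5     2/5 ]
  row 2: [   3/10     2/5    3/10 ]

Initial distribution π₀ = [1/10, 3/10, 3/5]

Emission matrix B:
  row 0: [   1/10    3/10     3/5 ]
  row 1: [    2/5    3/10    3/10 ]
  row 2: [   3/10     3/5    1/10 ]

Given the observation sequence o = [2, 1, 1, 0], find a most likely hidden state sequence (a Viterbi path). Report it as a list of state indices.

t=0: δ = [6.000e-02, 9.000e-02, 6.000e-02]  (obs o_0=2)
t=1: δ = [7.200e-03, 1.080e-02, 2.160e-02]  ψ = [0, 1, 1]  (obs o_1=1)
t=2: δ = [1.944e-03, 2.592e-03, 3.888e-03]  ψ = [2, 2, 2]  (obs o_2=1)
t=3: δ = [1.166e-04, 6.221e-04, 3.499e-04]  ψ = [2, 2, 2]  (obs o_3=0)
backtrack: best end state = 1; path = [1, 2, 2, 1]

path = [1, 2, 2, 1]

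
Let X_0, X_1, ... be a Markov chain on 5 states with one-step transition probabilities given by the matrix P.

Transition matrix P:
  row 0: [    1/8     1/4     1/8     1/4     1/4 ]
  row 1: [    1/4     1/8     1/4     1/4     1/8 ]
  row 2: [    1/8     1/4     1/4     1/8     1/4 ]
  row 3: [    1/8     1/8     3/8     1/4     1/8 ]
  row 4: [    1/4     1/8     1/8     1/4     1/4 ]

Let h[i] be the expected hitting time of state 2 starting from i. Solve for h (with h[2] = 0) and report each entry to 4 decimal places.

First-step conditioning: h[2] = 0; for i ≠ 2, h[i] = 1 + Σ_k P[i][k]·h[k].
  h[0] = 1 + 1/8·h[0] + 1/4·h[1] + 1/4·h[3] + 1/4·h[4]
  h[1] = 1 + 1/4·h[0] + 1/8·h[1] + 1/4·h[3] + 1/8·h[4]
  h[3] = 1 + 1/8·h[0] + 1/8·h[1] + 1/4·h[3] + 1/8·h[4]
  h[4] = 1 + 1/4·h[0] + 1/8·h[1] + 1/4·h[3] + 1/4·h[4]
Solving the 4×4 linear system over states ≠ 2 gives exactly h = [2272/475, 2016/475, 0, 1732/475, 2304/475] (h[2] = 0 is the target).

h = [4.7832, 4.2442, 0.0000, 3.6463, 4.8505]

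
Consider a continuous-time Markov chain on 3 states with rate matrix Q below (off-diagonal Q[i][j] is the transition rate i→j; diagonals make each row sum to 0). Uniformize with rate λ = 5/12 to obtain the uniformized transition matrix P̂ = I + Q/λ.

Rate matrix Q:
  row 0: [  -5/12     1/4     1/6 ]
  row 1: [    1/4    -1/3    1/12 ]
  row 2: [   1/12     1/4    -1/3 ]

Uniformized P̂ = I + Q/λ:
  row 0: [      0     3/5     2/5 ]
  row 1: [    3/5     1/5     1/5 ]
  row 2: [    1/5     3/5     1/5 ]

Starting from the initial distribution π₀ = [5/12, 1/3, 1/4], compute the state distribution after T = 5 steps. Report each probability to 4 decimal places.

t=0: π = [0.4167, 0.3333, 0.2500]
t=1: π = [0.2500, 0.4667, 0.2833]
t=2: π = [0.3367, 0.4133, 0.2500]
t=3: π = [0.2980, 0.4347, 0.2673]
t=4: π = [0.3143, 0.4261, 0.2596]
t=5: π = [0.3076, 0.4295, 0.2629]

π = [0.3076, 0.4295, 0.2629]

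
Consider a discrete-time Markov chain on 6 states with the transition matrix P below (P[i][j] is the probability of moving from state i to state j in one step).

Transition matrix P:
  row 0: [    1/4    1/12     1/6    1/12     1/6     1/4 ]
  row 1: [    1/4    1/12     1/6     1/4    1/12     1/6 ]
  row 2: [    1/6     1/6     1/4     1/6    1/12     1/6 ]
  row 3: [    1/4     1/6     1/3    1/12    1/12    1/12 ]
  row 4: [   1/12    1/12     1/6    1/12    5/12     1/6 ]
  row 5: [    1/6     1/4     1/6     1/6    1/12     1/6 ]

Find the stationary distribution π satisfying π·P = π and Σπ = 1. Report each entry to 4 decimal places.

Balance equations π_j = Σ_i π_i·P[i][j]:
  π_0 = 1/4·π_0 + 1/4·π_1 + 1/6·π_2 + 1/4·π_3 + 1/12·π_4 + 1/6·π_5
  π_1 = 1/12·π_0 + 1/12·π_1 + 1/6·π_2 + 1/6·π_3 + 1/12·π_4 + 1/4·π_5
  π_2 = 1/6·π_0 + 1/6·π_1 + 1/4·π_2 + 1/3·π_3 + 1/6·π_4 + 1/6·π_5
  π_3 = 1/12·π_0 + 1/4·π_1 + 1/6·π_2 + 1/12·π_3 + 1/12·π_4 + 1/6·π_5
  π_4 = 1/6·π_0 + 1/12·π_1 + 1/12·π_2 + 1/12·π_3 + 5/12·π_4 + 1/12·π_5
  normalize: π_0 + π_1 + π_2 + π_3 + π_4 + π_5 = 1
Solving the linear system gives exactly π = [2219/11461, 1612/11461, 2372/11461, 1585/11461, 1710/11461, 1963/11461].

π = [0.1936, 0.1407, 0.2070, 0.1383, 0.1492, 0.1713]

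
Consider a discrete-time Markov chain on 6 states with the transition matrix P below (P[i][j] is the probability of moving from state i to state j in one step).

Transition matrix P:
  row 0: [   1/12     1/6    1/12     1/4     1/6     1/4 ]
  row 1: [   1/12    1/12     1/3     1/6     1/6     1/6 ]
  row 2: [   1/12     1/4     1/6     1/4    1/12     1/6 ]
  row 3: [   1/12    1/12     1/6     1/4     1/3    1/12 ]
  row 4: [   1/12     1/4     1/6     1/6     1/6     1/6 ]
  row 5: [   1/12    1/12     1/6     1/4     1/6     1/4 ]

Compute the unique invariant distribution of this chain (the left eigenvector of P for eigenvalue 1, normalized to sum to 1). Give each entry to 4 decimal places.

Balance equations π_j = Σ_i π_i·P[i][j]:
  π_0 = 1/12·π_0 + 1/12·π_1 + 1/12·π_2 + 1/12·π_3 + 1/12·π_4 + 1/12·π_5
  π_1 = 1/6·π_0 + 1/12·π_1 + 1/4·π_2 + 1/12·π_3 + 1/4·π_4 + 1/12·π_5
  π_2 = 1/12·π_0 + 1/3·π_1 + 1/6·π_2 + 1/6·π_3 + 1/6·π_4 + 1/6·π_5
  π_3 = 1/4·π_0 + 1/6·π_1 + 1/4·π_2 + 1/4·π_3 + 1/6·π_4 + 1/4·π_5
  π_4 = 1/6·π_0 + 1/6·π_1 + 1/12·π_2 + 1/3·π_3 + 1/6·π_4 + 1/6·π_5
  normalize: π_0 + π_1 + π_2 + π_3 + π_4 + π_5 = 1
Solving the linear system gives exactly π = [1/12, 9395/61608, 1901/10268, 4551/20536, 11593/61608, 10427/61608].

π = [0.0833, 0.1525, 0.1851, 0.2216, 0.1882, 0.1692]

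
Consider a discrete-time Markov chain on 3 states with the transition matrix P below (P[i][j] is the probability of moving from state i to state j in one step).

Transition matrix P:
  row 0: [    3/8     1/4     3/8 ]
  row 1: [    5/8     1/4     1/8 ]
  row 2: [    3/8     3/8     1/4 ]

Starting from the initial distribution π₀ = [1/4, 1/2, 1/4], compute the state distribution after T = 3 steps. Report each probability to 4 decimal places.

t=0: π = [0.2500, 0.5000, 0.2500]
t=1: π = [0.5000, 0.2813, 0.2188]
t=2: π = [0.4453, 0.2773, 0.2773]
t=3: π = [0.4443, 0.2847, 0.2710]

π = [0.4443, 0.2847, 0.2710]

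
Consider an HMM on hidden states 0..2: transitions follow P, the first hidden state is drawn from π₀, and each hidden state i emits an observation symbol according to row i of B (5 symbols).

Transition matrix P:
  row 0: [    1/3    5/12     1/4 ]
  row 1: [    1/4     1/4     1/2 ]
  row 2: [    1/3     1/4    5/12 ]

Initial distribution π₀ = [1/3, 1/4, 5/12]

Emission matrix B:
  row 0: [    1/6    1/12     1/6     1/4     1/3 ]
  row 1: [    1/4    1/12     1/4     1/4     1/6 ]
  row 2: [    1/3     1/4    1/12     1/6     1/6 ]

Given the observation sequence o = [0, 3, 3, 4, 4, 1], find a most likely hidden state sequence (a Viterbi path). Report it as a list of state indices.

t=0: δ = [5.556e-02, 6.250e-02, 1.389e-01]  (obs o_0=0)
t=1: δ = [1.157e-02, 8.681e-03, 9.645e-03]  ψ = [2, 2, 2]  (obs o_1=3)
t=2: δ = [9.645e-04, 1.206e-03, 7.234e-04]  ψ = [0, 0, 1]  (obs o_2=3)
t=3: δ = [1.072e-04, 6.698e-05, 1.005e-04]  ψ = [0, 0, 1]  (obs o_3=4)
t=4: δ = [1.191e-05, 7.442e-06, 6.977e-06]  ψ = [0, 0, 2]  (obs o_4=4)
t=5: δ = [3.308e-07, 4.135e-07, 9.303e-07]  ψ = [0, 0, 1]  (obs o_5=1)
backtrack: best end state = 2; path = [2, 0, 0, 0, 1, 2]

path = [2, 0, 0, 0, 1, 2]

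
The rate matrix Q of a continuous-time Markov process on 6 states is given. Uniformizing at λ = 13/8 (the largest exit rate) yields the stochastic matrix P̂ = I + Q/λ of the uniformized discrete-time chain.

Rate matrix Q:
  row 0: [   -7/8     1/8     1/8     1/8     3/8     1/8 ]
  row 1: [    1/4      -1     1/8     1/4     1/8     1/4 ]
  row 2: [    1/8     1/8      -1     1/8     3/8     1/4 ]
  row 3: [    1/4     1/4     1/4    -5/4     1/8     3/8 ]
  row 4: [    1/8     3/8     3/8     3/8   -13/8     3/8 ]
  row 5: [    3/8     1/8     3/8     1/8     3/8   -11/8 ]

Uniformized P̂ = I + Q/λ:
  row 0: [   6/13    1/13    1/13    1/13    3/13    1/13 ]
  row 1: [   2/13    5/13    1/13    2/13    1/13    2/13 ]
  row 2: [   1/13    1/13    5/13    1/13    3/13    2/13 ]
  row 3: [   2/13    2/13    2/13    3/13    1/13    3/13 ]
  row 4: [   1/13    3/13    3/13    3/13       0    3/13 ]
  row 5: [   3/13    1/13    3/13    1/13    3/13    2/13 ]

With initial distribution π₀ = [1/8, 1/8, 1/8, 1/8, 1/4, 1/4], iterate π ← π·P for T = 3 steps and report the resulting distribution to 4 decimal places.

t=0: π = [0.1250, 0.1250, 0.1250, 0.1250, 0.2500, 0.2500]
t=1: π = [0.1827, 0.1635, 0.2019, 0.1442, 0.1346, 0.1731]
t=2: π = [0.1975, 0.1590, 0.1975, 0.1324, 0.1524, 0.1612]
t=3: π = [0.2001, 0.1595, 0.1961, 0.1330, 0.1508, 0.1606]

π = [0.2001, 0.1595, 0.1961, 0.1330, 0.1508, 0.1606]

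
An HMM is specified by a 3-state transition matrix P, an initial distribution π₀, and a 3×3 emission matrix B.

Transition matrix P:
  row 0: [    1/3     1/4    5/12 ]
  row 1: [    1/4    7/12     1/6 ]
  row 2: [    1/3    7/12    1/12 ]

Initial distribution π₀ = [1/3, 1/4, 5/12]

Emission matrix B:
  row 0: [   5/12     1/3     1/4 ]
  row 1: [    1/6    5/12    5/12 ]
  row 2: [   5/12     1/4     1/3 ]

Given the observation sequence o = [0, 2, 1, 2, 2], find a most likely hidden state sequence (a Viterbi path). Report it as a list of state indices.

t=0: δ = [1.389e-01, 4.167e-02, 1.736e-01]  (obs o_0=0)
t=1: δ = [1.447e-02, 4.220e-02, 1.929e-02]  ψ = [2, 2, 0]  (obs o_1=2)
t=2: δ = [3.516e-03, 1.026e-02, 1.758e-03]  ψ = [1, 1, 1]  (obs o_2=1)
t=3: δ = [6.410e-04, 2.493e-03, 5.698e-04]  ψ = [1, 1, 1]  (obs o_3=2)
t=4: δ = [1.558e-04, 6.059e-04, 1.385e-04]  ψ = [1, 1, 1]  (obs o_4=2)
backtrack: best end state = 1; path = [2, 1, 1, 1, 1]

path = [2, 1, 1, 1, 1]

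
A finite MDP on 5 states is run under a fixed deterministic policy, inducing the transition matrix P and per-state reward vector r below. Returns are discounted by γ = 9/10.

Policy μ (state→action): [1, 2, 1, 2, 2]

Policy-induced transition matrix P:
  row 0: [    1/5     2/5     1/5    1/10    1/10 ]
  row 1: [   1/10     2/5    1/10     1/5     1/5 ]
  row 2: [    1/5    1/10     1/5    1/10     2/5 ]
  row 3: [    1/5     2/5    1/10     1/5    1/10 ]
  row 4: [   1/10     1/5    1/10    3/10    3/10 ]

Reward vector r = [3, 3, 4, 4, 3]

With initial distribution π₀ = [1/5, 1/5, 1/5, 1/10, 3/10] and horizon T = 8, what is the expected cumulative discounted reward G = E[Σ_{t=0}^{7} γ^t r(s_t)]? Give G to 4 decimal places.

G = 18.9049

t=0: π = [0.2000, 0.2000, 0.2000, 0.1000, 0.3000], E[r] = 3.3000, γ^t·E[r] = 3.300000, running G = 3.300000
t=1: π = [0.1500, 0.2800, 0.1400, 0.1900, 0.2400], E[r] = 3.3300, γ^t·E[r] = 2.997000, running G = 6.297000
t=2: π = [0.1480, 0.3100, 0.1290, 0.1950, 0.2180], E[r] = 3.3240, γ^t·E[r] = 2.692440, running G = 8.989440
t=3: π = [0.1472, 0.3177, 0.1277, 0.1941, 0.2133], E[r] = 3.3218, γ^t·E[r] = 2.421592, running G = 11.411032
t=4: π = [0.1469, 0.3190, 0.1275, 0.1938, 0.2127], E[r] = 3.3213, γ^t·E[r] = 2.179125, running G = 13.590157
t=5: π = [0.1468, 0.3192, 0.1274, 0.1938, 0.2127], E[r] = 3.3213, γ^t·E[r] = 1.961179, running G = 15.551336
t=6: π = [0.1468, 0.3192, 0.1274, 0.1938, 0.2127], E[r] = 3.3213, γ^t·E[r] = 1.765059, running G = 17.316395
t=7: π = [0.1468, 0.3192, 0.1274, 0.1938, 0.2127], E[r] = 3.3213, γ^t·E[r] = 1.588553, running G = 18.904948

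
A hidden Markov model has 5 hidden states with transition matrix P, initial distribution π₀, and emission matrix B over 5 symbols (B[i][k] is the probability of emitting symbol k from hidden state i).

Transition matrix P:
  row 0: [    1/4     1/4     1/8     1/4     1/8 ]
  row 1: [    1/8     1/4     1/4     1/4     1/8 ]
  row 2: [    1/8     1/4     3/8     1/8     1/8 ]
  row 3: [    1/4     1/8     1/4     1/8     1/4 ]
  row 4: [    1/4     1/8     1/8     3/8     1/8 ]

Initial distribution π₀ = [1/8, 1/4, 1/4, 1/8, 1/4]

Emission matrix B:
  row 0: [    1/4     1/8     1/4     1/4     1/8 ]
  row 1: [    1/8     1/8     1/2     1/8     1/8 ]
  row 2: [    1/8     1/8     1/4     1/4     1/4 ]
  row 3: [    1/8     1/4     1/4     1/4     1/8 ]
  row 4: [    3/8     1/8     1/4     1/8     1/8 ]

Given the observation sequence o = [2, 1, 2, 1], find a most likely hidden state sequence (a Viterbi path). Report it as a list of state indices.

t=0: δ = [3.125e-02, 1.250e-01, 6.250e-02, 3.125e-02, 6.250e-02]  (obs o_0=2)
t=1: δ = [1.953e-03, 3.906e-03, 3.906e-03, 7.812e-03, 1.953e-03]  ψ = [1, 1, 1, 1, 1]  (obs o_1=1)
t=2: δ = [4.883e-04, 4.883e-04, 4.883e-04, 2.441e-04, 4.883e-04]  ψ = [3, 1, 3, 1, 3]  (obs o_2=2)
t=3: δ = [1.526e-05, 1.526e-05, 2.289e-05, 4.578e-05, 7.629e-06]  ψ = [0, 0, 2, 4, 0]  (obs o_3=1)
backtrack: best end state = 3; path = [1, 3, 4, 3]

path = [1, 3, 4, 3]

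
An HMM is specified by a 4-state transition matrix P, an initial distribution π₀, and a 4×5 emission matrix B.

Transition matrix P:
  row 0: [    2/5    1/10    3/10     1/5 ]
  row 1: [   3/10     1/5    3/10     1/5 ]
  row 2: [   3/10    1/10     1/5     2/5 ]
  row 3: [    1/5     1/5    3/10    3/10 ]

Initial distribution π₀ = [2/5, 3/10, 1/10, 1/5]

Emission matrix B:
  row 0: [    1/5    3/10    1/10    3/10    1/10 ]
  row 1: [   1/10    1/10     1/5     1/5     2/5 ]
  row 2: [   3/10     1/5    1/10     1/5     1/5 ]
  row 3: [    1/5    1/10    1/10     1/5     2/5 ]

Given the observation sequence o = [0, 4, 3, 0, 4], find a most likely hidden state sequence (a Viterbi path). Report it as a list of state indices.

path = [0, 2, 0, 2, 3]

t=0: δ = [8.000e-02, 3.000e-02, 3.000e-02, 4.000e-02]  (obs o_0=0)
t=1: δ = [3.200e-03, 3.200e-03, 4.800e-03, 6.400e-03]  ψ = [0, 0, 0, 0]  (obs o_1=4)
t=2: δ = [4.320e-04, 2.560e-04, 3.840e-04, 3.840e-04]  ψ = [2, 3, 3, 2]  (obs o_2=3)
t=3: δ = [3.456e-05, 7.680e-06, 3.888e-05, 3.072e-05]  ψ = [0, 3, 0, 2]  (obs o_3=0)
t=4: δ = [1.382e-06, 2.458e-06, 2.074e-06, 6.221e-06]  ψ = [0, 3, 0, 2]  (obs o_4=4)
backtrack: best end state = 3; path = [0, 2, 0, 2, 3]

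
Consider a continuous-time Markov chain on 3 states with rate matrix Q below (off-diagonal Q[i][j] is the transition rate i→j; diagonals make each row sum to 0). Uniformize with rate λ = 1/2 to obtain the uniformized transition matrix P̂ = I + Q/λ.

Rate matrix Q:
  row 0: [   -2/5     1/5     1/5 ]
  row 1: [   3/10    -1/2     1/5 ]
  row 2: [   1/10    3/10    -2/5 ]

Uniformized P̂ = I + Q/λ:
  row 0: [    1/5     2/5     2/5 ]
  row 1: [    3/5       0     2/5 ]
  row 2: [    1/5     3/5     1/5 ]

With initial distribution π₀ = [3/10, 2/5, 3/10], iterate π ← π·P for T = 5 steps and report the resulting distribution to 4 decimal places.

π = [0.3343, 0.3323, 0.3333]

t=0: π = [0.3000, 0.4000, 0.3000]
t=1: π = [0.3600, 0.3000, 0.3400]
t=2: π = [0.3200, 0.3480, 0.3320]
t=3: π = [0.3392, 0.3272, 0.3336]
t=4: π = [0.3309, 0.3358, 0.3333]
t=5: π = [0.3343, 0.3323, 0.3333]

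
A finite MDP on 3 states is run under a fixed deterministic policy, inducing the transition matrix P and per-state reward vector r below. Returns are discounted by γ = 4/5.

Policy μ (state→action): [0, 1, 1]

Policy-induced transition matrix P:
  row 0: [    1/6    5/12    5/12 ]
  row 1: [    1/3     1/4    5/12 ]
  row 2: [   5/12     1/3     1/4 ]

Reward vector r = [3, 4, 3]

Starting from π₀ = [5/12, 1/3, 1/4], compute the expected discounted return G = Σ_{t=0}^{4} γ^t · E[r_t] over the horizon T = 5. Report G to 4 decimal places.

G = 11.2067

t=0: π = [0.4167, 0.3333, 0.2500], E[r] = 3.3333, γ^t·E[r] = 3.333333, running G = 3.333333
t=1: π = [0.2847, 0.3403, 0.3750], E[r] = 3.3403, γ^t·E[r] = 2.672222, running G = 6.005556
t=2: π = [0.3171, 0.3287, 0.3542], E[r] = 3.3287, γ^t·E[r] = 2.130370, running G = 8.135926
t=3: π = [0.3100, 0.3324, 0.3576], E[r] = 3.3324, γ^t·E[r] = 1.706173, running G = 9.842099
t=4: π = [0.3115, 0.3315, 0.3571], E[r] = 3.3315, γ^t·E[r] = 1.364570, running G = 11.206668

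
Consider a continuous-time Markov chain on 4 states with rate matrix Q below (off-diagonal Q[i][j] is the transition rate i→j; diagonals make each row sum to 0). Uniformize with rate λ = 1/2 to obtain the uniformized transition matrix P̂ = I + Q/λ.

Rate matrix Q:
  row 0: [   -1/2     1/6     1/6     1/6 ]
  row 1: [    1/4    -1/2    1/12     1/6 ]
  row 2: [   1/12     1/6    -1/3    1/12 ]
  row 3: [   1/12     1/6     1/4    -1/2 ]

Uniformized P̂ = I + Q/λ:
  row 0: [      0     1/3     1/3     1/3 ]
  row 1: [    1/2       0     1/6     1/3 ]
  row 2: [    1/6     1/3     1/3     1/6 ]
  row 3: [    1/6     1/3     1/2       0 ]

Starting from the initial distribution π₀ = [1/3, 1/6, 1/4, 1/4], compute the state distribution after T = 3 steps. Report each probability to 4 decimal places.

π = [0.2083, 0.2531, 0.3275, 0.2110]

t=0: π = [0.3333, 0.1667, 0.2500, 0.2500]
t=1: π = [0.1667, 0.2778, 0.3472, 0.2083]
t=2: π = [0.2315, 0.2407, 0.3218, 0.2060]
t=3: π = [0.2083, 0.2531, 0.3275, 0.2110]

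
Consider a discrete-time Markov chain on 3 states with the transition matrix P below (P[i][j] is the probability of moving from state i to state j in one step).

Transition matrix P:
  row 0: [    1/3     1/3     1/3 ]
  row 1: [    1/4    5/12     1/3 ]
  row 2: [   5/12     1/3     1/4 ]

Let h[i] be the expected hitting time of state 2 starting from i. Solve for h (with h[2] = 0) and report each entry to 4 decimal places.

h = [3.0000, 3.0000, 0.0000]

First-step conditioning: h[2] = 0; for i ≠ 2, h[i] = 1 + Σ_k P[i][k]·h[k].
  h[0] = 1 + 1/3·h[0] + 1/3·h[1]
  h[1] = 1 + 1/4·h[0] + 5/12·h[1]
Solving the 2×2 linear system over states ≠ 2 gives exactly h = [3, 3, 0] (h[2] = 0 is the target).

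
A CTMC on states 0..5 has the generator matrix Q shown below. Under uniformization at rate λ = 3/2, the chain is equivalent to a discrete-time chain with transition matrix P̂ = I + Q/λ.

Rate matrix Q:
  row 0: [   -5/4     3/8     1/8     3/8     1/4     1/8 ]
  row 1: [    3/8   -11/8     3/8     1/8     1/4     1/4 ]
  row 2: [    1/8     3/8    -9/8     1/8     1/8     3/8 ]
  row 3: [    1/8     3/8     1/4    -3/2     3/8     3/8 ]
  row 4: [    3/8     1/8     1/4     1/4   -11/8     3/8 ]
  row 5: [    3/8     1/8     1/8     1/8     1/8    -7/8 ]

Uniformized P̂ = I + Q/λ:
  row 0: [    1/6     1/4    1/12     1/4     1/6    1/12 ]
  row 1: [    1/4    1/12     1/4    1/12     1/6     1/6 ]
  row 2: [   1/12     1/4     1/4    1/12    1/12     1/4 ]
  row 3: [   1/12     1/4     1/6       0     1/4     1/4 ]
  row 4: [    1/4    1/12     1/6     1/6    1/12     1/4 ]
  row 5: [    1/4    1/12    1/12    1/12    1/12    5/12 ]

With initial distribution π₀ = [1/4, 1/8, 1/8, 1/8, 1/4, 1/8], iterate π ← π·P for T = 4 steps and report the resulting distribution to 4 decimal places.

t=0: π = [0.2500, 0.1250, 0.1250, 0.1250, 0.2500, 0.1250]
t=1: π = [0.1875, 0.1667, 0.1563, 0.1354, 0.1354, 0.2188]
t=2: π = [0.1858, 0.1632, 0.1597, 0.1146, 0.1354, 0.2413]
t=3: π = [0.1888, 0.1600, 0.1580, 0.1160, 0.1315, 0.2457]
t=4: π = [0.1886, 0.1605, 0.1570, 0.1161, 0.1317, 0.2461]

π = [0.1886, 0.1605, 0.1570, 0.1161, 0.1317, 0.2461]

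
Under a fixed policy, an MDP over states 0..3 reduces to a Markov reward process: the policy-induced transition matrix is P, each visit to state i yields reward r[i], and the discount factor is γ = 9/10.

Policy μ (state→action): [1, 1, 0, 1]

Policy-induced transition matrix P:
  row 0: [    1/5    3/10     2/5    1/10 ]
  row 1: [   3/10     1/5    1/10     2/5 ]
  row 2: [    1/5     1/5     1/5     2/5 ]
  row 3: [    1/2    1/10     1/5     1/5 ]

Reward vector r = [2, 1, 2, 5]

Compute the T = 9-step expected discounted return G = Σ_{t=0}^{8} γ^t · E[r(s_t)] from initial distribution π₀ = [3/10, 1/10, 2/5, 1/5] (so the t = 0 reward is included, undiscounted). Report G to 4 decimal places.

t=0: π = [0.3000, 0.1000, 0.4000, 0.2000], E[r] = 2.5000, γ^t·E[r] = 2.500000, running G = 2.500000
t=1: π = [0.2700, 0.2100, 0.2500, 0.2700], E[r] = 2.6000, γ^t·E[r] = 2.340000, running G = 4.840000
t=2: π = [0.3020, 0.2000, 0.2330, 0.2650], E[r] = 2.5950, γ^t·E[r] = 2.101950, running G = 6.941950
t=3: π = [0.2995, 0.2037, 0.2404, 0.2564], E[r] = 2.5655, γ^t·E[r] = 1.870250, running G = 8.812200
t=4: π = [0.2973, 0.2043, 0.2395, 0.2589], E[r] = 2.5723, γ^t·E[r] = 1.687686, running G = 10.499886
t=5: π = [0.2981, 0.2038, 0.2390, 0.2590], E[r] = 2.5733, γ^t·E[r] = 1.519493, running G = 12.019379
t=6: π = [0.2981, 0.2039, 0.2392, 0.2588], E[r] = 2.5724, γ^t·E[r] = 1.367073, running G = 13.386451
t=7: π = [0.2980, 0.2039, 0.2392, 0.2588], E[r] = 2.5725, γ^t·E[r] = 1.230429, running G = 14.616881
t=8: π = [0.2980, 0.2039, 0.2392, 0.2588], E[r] = 2.5726, γ^t·E[r] = 1.107407, running G = 15.724288

G = 15.7243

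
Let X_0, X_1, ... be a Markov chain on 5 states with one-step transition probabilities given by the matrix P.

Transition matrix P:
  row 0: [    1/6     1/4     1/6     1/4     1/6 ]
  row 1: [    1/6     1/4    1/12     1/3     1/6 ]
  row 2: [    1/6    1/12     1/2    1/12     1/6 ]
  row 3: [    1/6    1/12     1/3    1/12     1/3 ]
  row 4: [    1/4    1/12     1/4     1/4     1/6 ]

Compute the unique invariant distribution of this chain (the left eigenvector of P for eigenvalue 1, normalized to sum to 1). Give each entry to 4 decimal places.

π = [0.1831, 0.1366, 0.3027, 0.1808, 0.1968]

Balance equations π_j = Σ_i π_i·P[i][j]:
  π_0 = 1/6·π_0 + 1/6·π_1 + 1/6·π_2 + 1/6·π_3 + 1/4·π_4
  π_1 = 1/4·π_0 + 1/4·π_1 + 1/12·π_2 + 1/12·π_3 + 1/12·π_4
  π_2 = 1/6·π_0 + 1/12·π_1 + 1/2·π_2 + 1/3·π_3 + 1/4·π_4
  π_3 = 1/4·π_0 + 1/3·π_1 + 1/12·π_2 + 1/12·π_3 + 1/4·π_4
  normalize: π_0 + π_1 + π_2 + π_3 + π_4 = 1
Solving the linear system gives exactly π = [1533/8374, 572/4187, 2535/8374, 757/4187, 824/4187].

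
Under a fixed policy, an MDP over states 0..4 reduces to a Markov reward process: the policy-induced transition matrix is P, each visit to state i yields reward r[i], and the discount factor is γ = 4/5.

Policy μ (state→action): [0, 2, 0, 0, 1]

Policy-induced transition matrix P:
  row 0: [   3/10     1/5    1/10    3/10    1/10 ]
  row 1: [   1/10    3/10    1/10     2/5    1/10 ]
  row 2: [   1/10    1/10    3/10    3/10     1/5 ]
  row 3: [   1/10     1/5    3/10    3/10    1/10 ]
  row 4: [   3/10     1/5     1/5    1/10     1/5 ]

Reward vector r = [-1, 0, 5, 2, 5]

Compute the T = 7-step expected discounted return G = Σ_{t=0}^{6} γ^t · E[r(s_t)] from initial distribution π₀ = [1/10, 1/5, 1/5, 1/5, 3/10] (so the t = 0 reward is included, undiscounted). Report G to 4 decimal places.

G = 9.1639

t=0: π = [0.1000, 0.2000, 0.2000, 0.2000, 0.3000], E[r] = 2.8000, γ^t·E[r] = 2.800000, running G = 2.800000
t=1: π = [0.1800, 0.2000, 0.2100, 0.2600, 0.1500], E[r] = 2.1400, γ^t·E[r] = 1.712000, running G = 4.512000
t=2: π = [0.1660, 0.1990, 0.2090, 0.2900, 0.1360], E[r] = 2.1390, γ^t·E[r] = 1.368960, running G = 5.880960
t=3: π = [0.1604, 0.1990, 0.2134, 0.2927, 0.1345], E[r] = 2.1645, γ^t·E[r] = 1.108224, running G = 6.989184
t=4: π = [0.1590, 0.1986, 0.2147, 0.2930, 0.1348], E[r] = 2.1743, γ^t·E[r] = 0.890601, running G = 7.879785
t=5: π = [0.1588, 0.1984, 0.2150, 0.2929, 0.1349], E[r] = 2.1768, γ^t·E[r] = 0.713306, running G = 8.593091
t=6: π = [0.1587, 0.1983, 0.2151, 0.2928, 0.1350], E[r] = 2.1773, γ^t·E[r] = 0.570772, running G = 9.163864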